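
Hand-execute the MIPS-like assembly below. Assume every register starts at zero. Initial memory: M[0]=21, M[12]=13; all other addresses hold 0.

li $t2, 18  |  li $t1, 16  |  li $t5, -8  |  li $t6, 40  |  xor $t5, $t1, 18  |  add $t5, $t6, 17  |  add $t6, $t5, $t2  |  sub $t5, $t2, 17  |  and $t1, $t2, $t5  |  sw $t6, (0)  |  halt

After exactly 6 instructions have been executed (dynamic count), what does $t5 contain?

li $t2, 18 → $t2=18
li $t1, 16 → $t1=16
li $t5, -8 → $t5=-8
li $t6, 40 → $t6=40
xor $t5, $t1, 18 → $t5=16^18=2
add $t5, $t6, 17 → $t5=40+17=57
After step 6: $t5 = 57.

57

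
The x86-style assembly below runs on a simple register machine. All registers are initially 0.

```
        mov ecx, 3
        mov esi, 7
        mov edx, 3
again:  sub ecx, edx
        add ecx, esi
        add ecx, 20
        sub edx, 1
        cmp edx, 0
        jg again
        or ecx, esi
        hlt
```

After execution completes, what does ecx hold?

after mov ecx, 3: ecx=3
after mov esi, 7: esi=7
after mov edx, 3: edx=3
after sub ecx, edx: ecx=3-3=0
after add ecx, esi: ecx=0+7=7
after add ecx, 20: ecx=7+20=27
after sub edx, 1: edx=3-1=2
cmp edx, 0  (cmp 2,0)
jg again: taken
after sub ecx, edx: ecx=27-2=25
after add ecx, esi: ecx=25+7=32
after add ecx, 20: ecx=32+20=52
after sub edx, 1: edx=2-1=1
cmp edx, 0  (cmp 1,0)
jg again: taken
after sub ecx, edx: ecx=52-1=51
after add ecx, esi: ecx=51+7=58
after add ecx, 20: ecx=58+20=78
after sub edx, 1: edx=1-1=0
cmp edx, 0  (cmp 0,0)
jg again: not taken
after or ecx, esi: ecx=78|7=79
halt.

79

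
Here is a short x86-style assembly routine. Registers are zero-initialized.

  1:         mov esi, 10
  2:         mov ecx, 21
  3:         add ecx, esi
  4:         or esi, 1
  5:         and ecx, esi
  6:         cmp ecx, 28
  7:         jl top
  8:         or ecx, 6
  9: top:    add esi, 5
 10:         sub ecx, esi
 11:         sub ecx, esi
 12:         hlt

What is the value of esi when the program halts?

mov esi, 10 → esi=10
mov ecx, 21 → ecx=21
add ecx, esi → ecx=21+10=31
or esi, 1 → esi=10|1=11
and ecx, esi → ecx=31&11=11
cmp ecx, 28  (cmp 11,28)
jl top: taken
add esi, 5 → esi=11+5=16
sub ecx, esi → ecx=11-16=-5
sub ecx, esi → ecx=(-5)-16=-21
halt.

16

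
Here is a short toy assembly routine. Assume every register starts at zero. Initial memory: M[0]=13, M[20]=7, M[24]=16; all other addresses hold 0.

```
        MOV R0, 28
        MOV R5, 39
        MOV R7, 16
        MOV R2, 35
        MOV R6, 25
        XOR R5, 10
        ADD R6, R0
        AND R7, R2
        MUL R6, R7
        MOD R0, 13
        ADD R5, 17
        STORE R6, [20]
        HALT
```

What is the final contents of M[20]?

0

MOV R0, 28 → R0=28
MOV R5, 39 → R5=39
MOV R7, 16 → R7=16
MOV R2, 35 → R2=35
MOV R6, 25 → R6=25
XOR R5, 10 → R5=39^10=45
ADD R6, R0 → R6=25+28=53
AND R7, R2 → R7=16&35=0
MUL R6, R7 → R6=53*0=0
MOD R0, 13 → R0=28%13=2
ADD R5, 17 → R5=45+17=62
STORE R6, [20] → M[20]=0
halt.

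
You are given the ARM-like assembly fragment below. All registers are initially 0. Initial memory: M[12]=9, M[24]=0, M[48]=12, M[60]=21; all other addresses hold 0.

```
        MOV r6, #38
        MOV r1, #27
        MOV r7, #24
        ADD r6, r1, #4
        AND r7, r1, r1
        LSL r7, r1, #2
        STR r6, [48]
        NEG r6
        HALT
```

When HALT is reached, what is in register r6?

-31

after MOV r6, #38: r6=38
after MOV r1, #27: r1=27
after MOV r7, #24: r7=24
after ADD r6, r1, #4: r6=27+4=31
after AND r7, r1, r1: r7=27&27=27
after LSL r7, r1, #2: r7=27<<2=108
STR r6, [48] → M[48]=31
after NEG r6: r6=-(31)=-31
halt.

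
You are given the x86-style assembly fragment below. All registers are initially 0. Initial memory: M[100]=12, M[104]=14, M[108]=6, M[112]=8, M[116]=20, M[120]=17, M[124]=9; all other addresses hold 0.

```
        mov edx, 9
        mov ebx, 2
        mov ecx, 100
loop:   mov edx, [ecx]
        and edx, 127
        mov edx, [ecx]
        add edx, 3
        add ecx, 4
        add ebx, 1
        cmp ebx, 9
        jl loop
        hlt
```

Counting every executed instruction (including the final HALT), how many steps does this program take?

after mov edx, 9: edx=9
after mov ebx, 2: ebx=2
after mov ecx, 100: ecx=100
after mov edx, [ecx]: edx=M[100]=12
after and edx, 127: edx=12&127=12
after mov edx, [ecx]: edx=M[100]=12
after add edx, 3: edx=12+3=15
after add ecx, 4: ecx=100+4=104
after add ebx, 1: ebx=2+1=3
cmp ebx, 9  (cmp 3,9)
jl loop: taken
after mov edx, [ecx]: edx=M[104]=14
after and edx, 127: edx=14&127=14
after mov edx, [ecx]: edx=M[104]=14
after add edx, 3: edx=14+3=17
after add ecx, 4: ecx=104+4=108
after add ebx, 1: ebx=3+1=4
cmp ebx, 9  (cmp 4,9)
jl loop: taken
after mov edx, [ecx]: edx=M[108]=6
after and edx, 127: edx=6&127=6
after mov edx, [ecx]: edx=M[108]=6
after add edx, 3: edx=6+3=9
after add ecx, 4: ecx=108+4=112
after add ebx, 1: ebx=4+1=5
cmp ebx, 9  (cmp 5,9)
jl loop: taken
after mov edx, [ecx]: edx=M[112]=8
after and edx, 127: edx=8&127=8
after mov edx, [ecx]: edx=M[112]=8
after add edx, 3: edx=8+3=11
after add ecx, 4: ecx=112+4=116
after add ebx, 1: ebx=5+1=6
cmp ebx, 9  (cmp 6,9)
jl loop: taken
after mov edx, [ecx]: edx=M[116]=20
after and edx, 127: edx=20&127=20
after mov edx, [ecx]: edx=M[116]=20
after add edx, 3: edx=20+3=23
after add ecx, 4: ecx=116+4=120
after add ebx, 1: ebx=6+1=7
cmp ebx, 9  (cmp 7,9)
jl loop: taken
after mov edx, [ecx]: edx=M[120]=17
after and edx, 127: edx=17&127=17
after mov edx, [ecx]: edx=M[120]=17
after add edx, 3: edx=17+3=20
after add ecx, 4: ecx=120+4=124
after add ebx, 1: ebx=7+1=8
cmp ebx, 9  (cmp 8,9)
jl loop: taken
after mov edx, [ecx]: edx=M[124]=9
after and edx, 127: edx=9&127=9
after mov edx, [ecx]: edx=M[124]=9
after add edx, 3: edx=9+3=12
after add ecx, 4: ecx=124+4=128
after add ebx, 1: ebx=8+1=9
cmp ebx, 9  (cmp 9,9)
jl loop: not taken
halt.
Total executed instructions: 60.

60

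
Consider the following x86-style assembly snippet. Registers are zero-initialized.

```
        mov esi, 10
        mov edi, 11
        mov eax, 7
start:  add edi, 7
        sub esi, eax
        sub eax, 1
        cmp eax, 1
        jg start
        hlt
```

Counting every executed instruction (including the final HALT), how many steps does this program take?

mov esi, 10 → esi=10
mov edi, 11 → edi=11
mov eax, 7 → eax=7
add edi, 7 → edi=11+7=18
sub esi, eax → esi=10-7=3
sub eax, 1 → eax=7-1=6
cmp eax, 1  (cmp 6,1)
jg start: taken
add edi, 7 → edi=18+7=25
sub esi, eax → esi=3-6=-3
sub eax, 1 → eax=6-1=5
cmp eax, 1  (cmp 5,1)
jg start: taken
add edi, 7 → edi=25+7=32
sub esi, eax → esi=(-3)-5=-8
sub eax, 1 → eax=5-1=4
cmp eax, 1  (cmp 4,1)
jg start: taken
add edi, 7 → edi=32+7=39
sub esi, eax → esi=(-8)-4=-12
sub eax, 1 → eax=4-1=3
cmp eax, 1  (cmp 3,1)
jg start: taken
add edi, 7 → edi=39+7=46
sub esi, eax → esi=(-12)-3=-15
sub eax, 1 → eax=3-1=2
cmp eax, 1  (cmp 2,1)
jg start: taken
add edi, 7 → edi=46+7=53
sub esi, eax → esi=(-15)-2=-17
sub eax, 1 → eax=2-1=1
cmp eax, 1  (cmp 1,1)
jg start: not taken
halt.
Total executed instructions: 34.

34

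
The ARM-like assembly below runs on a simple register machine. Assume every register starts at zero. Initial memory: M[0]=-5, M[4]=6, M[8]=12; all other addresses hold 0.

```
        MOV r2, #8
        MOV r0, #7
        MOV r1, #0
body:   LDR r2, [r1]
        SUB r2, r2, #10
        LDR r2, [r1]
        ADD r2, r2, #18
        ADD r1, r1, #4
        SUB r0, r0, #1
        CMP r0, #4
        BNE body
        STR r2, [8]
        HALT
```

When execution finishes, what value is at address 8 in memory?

30

after MOV r2, #8: r2=8
after MOV r0, #7: r0=7
after MOV r1, #0: r1=0
after LDR r2, [r1]: r2=M[0]=-5
after SUB r2, r2, #10: r2=(-5)-10=-15
after LDR r2, [r1]: r2=M[0]=-5
after ADD r2, r2, #18: r2=(-5)+18=13
after ADD r1, r1, #4: r1=0+4=4
after SUB r0, r0, #1: r0=7-1=6
CMP r0, #4  (cmp 6,4)
BNE body: taken
after LDR r2, [r1]: r2=M[4]=6
after SUB r2, r2, #10: r2=6-10=-4
after LDR r2, [r1]: r2=M[4]=6
after ADD r2, r2, #18: r2=6+18=24
after ADD r1, r1, #4: r1=4+4=8
after SUB r0, r0, #1: r0=6-1=5
CMP r0, #4  (cmp 5,4)
BNE body: taken
after LDR r2, [r1]: r2=M[8]=12
after SUB r2, r2, #10: r2=12-10=2
after LDR r2, [r1]: r2=M[8]=12
after ADD r2, r2, #18: r2=12+18=30
after ADD r1, r1, #4: r1=8+4=12
after SUB r0, r0, #1: r0=5-1=4
CMP r0, #4  (cmp 4,4)
BNE body: not taken
STR r2, [8] → M[8]=30
halt.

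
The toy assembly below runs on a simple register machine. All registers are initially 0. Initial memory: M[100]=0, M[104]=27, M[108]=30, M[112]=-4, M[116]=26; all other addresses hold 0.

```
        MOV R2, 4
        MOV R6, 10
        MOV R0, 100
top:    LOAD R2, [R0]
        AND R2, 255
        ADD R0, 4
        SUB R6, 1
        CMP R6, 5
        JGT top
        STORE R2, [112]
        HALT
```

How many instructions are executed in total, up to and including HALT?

35

after MOV R2, 4: R2=4
after MOV R6, 10: R6=10
after MOV R0, 100: R0=100
after LOAD R2, [R0]: R2=M[100]=0
after AND R2, 255: R2=0&255=0
after ADD R0, 4: R0=100+4=104
after SUB R6, 1: R6=10-1=9
CMP R6, 5  (cmp 9,5)
JGT top: taken
after LOAD R2, [R0]: R2=M[104]=27
after AND R2, 255: R2=27&255=27
after ADD R0, 4: R0=104+4=108
after SUB R6, 1: R6=9-1=8
CMP R6, 5  (cmp 8,5)
JGT top: taken
after LOAD R2, [R0]: R2=M[108]=30
after AND R2, 255: R2=30&255=30
after ADD R0, 4: R0=108+4=112
after SUB R6, 1: R6=8-1=7
CMP R6, 5  (cmp 7,5)
JGT top: taken
after LOAD R2, [R0]: R2=M[112]=-4
after AND R2, 255: R2=(-4)&255=252
after ADD R0, 4: R0=112+4=116
after SUB R6, 1: R6=7-1=6
CMP R6, 5  (cmp 6,5)
JGT top: taken
after LOAD R2, [R0]: R2=M[116]=26
after AND R2, 255: R2=26&255=26
after ADD R0, 4: R0=116+4=120
after SUB R6, 1: R6=6-1=5
CMP R6, 5  (cmp 5,5)
JGT top: not taken
STORE R2, [112] → M[112]=26
halt.
Total executed instructions: 35.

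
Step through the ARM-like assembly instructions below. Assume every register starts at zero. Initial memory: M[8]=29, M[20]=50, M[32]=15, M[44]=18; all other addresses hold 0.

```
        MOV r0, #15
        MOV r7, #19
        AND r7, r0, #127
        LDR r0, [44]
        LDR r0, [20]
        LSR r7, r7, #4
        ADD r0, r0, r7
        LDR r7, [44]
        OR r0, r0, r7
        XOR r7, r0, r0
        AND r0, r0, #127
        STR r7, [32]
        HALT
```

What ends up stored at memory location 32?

0

MOV r0, #15 → r0=15
MOV r7, #19 → r7=19
AND r7, r0, #127 → r7=15&127=15
LDR r0, [44] → r0=M[44]=18
LDR r0, [20] → r0=M[20]=50
LSR r7, r7, #4 → r7=15>>4=0
ADD r0, r0, r7 → r0=50+0=50
LDR r7, [44] → r7=M[44]=18
OR r0, r0, r7 → r0=50|18=50
XOR r7, r0, r0 → r7=50^50=0
AND r0, r0, #127 → r0=50&127=50
STR r7, [32] → M[32]=0
halt.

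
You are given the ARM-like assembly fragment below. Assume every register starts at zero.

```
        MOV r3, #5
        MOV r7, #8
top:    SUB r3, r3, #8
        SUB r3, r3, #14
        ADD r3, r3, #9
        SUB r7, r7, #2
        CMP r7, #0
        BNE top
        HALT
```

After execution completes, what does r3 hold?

-47

r3=5
r7=8
r3=5-8=-3
r3=(-3)-14=-17
r3=(-17)+9=-8
r7=8-2=6
CMP r7, #0  (cmp 6,0)
BNE top: taken
r3=(-8)-8=-16
r3=(-16)-14=-30
r3=(-30)+9=-21
r7=6-2=4
CMP r7, #0  (cmp 4,0)
BNE top: taken
r3=(-21)-8=-29
r3=(-29)-14=-43
r3=(-43)+9=-34
r7=4-2=2
CMP r7, #0  (cmp 2,0)
BNE top: taken
r3=(-34)-8=-42
r3=(-42)-14=-56
r3=(-56)+9=-47
r7=2-2=0
CMP r7, #0  (cmp 0,0)
BNE top: not taken
halt.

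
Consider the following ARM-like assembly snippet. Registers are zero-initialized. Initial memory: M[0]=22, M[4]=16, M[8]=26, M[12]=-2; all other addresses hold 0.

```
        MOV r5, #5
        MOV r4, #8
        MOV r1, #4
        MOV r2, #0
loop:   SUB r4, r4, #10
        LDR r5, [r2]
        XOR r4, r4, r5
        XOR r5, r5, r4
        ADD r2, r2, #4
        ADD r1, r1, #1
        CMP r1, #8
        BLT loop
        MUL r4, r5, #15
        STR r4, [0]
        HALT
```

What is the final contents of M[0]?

-660

after MOV r5, #5: r5=5
after MOV r4, #8: r4=8
after MOV r1, #4: r1=4
after MOV r2, #0: r2=0
after SUB r4, r4, #10: r4=8-10=-2
after LDR r5, [r2]: r5=M[0]=22
after XOR r4, r4, r5: r4=(-2)^22=-24
after XOR r5, r5, r4: r5=22^(-24)=-2
after ADD r2, r2, #4: r2=0+4=4
after ADD r1, r1, #1: r1=4+1=5
CMP r1, #8  (cmp 5,8)
BLT loop: taken
after SUB r4, r4, #10: r4=(-24)-10=-34
after LDR r5, [r2]: r5=M[4]=16
after XOR r4, r4, r5: r4=(-34)^16=-50
after XOR r5, r5, r4: r5=16^(-50)=-34
after ADD r2, r2, #4: r2=4+4=8
after ADD r1, r1, #1: r1=5+1=6
CMP r1, #8  (cmp 6,8)
BLT loop: taken
after SUB r4, r4, #10: r4=(-50)-10=-60
after LDR r5, [r2]: r5=M[8]=26
after XOR r4, r4, r5: r4=(-60)^26=-34
after XOR r5, r5, r4: r5=26^(-34)=-60
after ADD r2, r2, #4: r2=8+4=12
after ADD r1, r1, #1: r1=6+1=7
CMP r1, #8  (cmp 7,8)
BLT loop: taken
after SUB r4, r4, #10: r4=(-34)-10=-44
after LDR r5, [r2]: r5=M[12]=-2
after XOR r4, r4, r5: r4=(-44)^(-2)=42
after XOR r5, r5, r4: r5=(-2)^42=-44
after ADD r2, r2, #4: r2=12+4=16
after ADD r1, r1, #1: r1=7+1=8
CMP r1, #8  (cmp 8,8)
BLT loop: not taken
after MUL r4, r5, #15: r4=(-44)*15=-660
STR r4, [0] → M[0]=-660
halt.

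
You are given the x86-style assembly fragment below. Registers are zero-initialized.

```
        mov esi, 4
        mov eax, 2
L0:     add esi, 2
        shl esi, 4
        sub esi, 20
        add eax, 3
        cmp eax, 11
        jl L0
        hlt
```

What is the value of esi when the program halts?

esi=4
eax=2
esi=4+2=6
esi=6<<4=96
esi=96-20=76
eax=2+3=5
cmp eax, 11  (cmp 5,11)
jl L0: taken
esi=76+2=78
esi=78<<4=1248
esi=1248-20=1228
eax=5+3=8
cmp eax, 11  (cmp 8,11)
jl L0: taken
esi=1228+2=1230
esi=1230<<4=19680
esi=19680-20=19660
eax=8+3=11
cmp eax, 11  (cmp 11,11)
jl L0: not taken
halt.

19660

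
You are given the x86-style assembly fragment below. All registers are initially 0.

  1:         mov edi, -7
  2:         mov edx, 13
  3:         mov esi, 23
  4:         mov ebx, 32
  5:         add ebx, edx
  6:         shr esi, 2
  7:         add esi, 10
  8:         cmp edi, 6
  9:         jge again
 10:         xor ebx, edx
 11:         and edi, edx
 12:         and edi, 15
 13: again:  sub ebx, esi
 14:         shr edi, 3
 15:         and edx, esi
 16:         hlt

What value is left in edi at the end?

1

edi=-7
edx=13
esi=23
ebx=32
ebx=32+13=45
esi=23>>2=5
esi=5+10=15
cmp edi, 6  (cmp -7,6)
jge again: not taken
ebx=45^13=32
edi=(-7)&13=9
edi=9&15=9
ebx=32-15=17
edi=9>>3=1
edx=13&15=13
halt.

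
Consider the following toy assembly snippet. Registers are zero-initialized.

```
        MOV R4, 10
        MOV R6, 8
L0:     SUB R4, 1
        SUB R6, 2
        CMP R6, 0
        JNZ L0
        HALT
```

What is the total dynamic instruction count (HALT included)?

MOV R4, 10 → R4=10
MOV R6, 8 → R6=8
SUB R4, 1 → R4=10-1=9
SUB R6, 2 → R6=8-2=6
CMP R6, 0  (cmp 6,0)
JNZ L0: taken
SUB R4, 1 → R4=9-1=8
SUB R6, 2 → R6=6-2=4
CMP R6, 0  (cmp 4,0)
JNZ L0: taken
SUB R4, 1 → R4=8-1=7
SUB R6, 2 → R6=4-2=2
CMP R6, 0  (cmp 2,0)
JNZ L0: taken
SUB R4, 1 → R4=7-1=6
SUB R6, 2 → R6=2-2=0
CMP R6, 0  (cmp 0,0)
JNZ L0: not taken
halt.
Total executed instructions: 19.

19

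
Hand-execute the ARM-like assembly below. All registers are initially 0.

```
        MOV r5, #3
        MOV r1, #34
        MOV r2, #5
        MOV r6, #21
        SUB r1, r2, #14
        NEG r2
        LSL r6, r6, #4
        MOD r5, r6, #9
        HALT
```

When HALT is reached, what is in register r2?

-5

after MOV r5, #3: r5=3
after MOV r1, #34: r1=34
after MOV r2, #5: r2=5
after MOV r6, #21: r6=21
after SUB r1, r2, #14: r1=5-14=-9
after NEG r2: r2=-(5)=-5
after LSL r6, r6, #4: r6=21<<4=336
after MOD r5, r6, #9: r5=336%9=3
halt.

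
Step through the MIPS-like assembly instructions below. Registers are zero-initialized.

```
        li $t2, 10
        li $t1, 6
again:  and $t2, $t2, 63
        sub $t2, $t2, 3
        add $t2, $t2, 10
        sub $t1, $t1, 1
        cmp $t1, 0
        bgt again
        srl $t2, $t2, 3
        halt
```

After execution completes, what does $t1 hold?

li $t2, 10 → $t2=10
li $t1, 6 → $t1=6
and $t2, $t2, 63 → $t2=10&63=10
sub $t2, $t2, 3 → $t2=10-3=7
add $t2, $t2, 10 → $t2=7+10=17
sub $t1, $t1, 1 → $t1=6-1=5
cmp $t1, 0  (cmp 5,0)
bgt again: taken
and $t2, $t2, 63 → $t2=17&63=17
sub $t2, $t2, 3 → $t2=17-3=14
add $t2, $t2, 10 → $t2=14+10=24
sub $t1, $t1, 1 → $t1=5-1=4
cmp $t1, 0  (cmp 4,0)
bgt again: taken
and $t2, $t2, 63 → $t2=24&63=24
sub $t2, $t2, 3 → $t2=24-3=21
add $t2, $t2, 10 → $t2=21+10=31
sub $t1, $t1, 1 → $t1=4-1=3
cmp $t1, 0  (cmp 3,0)
bgt again: taken
and $t2, $t2, 63 → $t2=31&63=31
sub $t2, $t2, 3 → $t2=31-3=28
add $t2, $t2, 10 → $t2=28+10=38
sub $t1, $t1, 1 → $t1=3-1=2
cmp $t1, 0  (cmp 2,0)
bgt again: taken
and $t2, $t2, 63 → $t2=38&63=38
sub $t2, $t2, 3 → $t2=38-3=35
add $t2, $t2, 10 → $t2=35+10=45
sub $t1, $t1, 1 → $t1=2-1=1
cmp $t1, 0  (cmp 1,0)
bgt again: taken
and $t2, $t2, 63 → $t2=45&63=45
sub $t2, $t2, 3 → $t2=45-3=42
add $t2, $t2, 10 → $t2=42+10=52
sub $t1, $t1, 1 → $t1=1-1=0
cmp $t1, 0  (cmp 0,0)
bgt again: not taken
srl $t2, $t2, 3 → $t2=52>>3=6
halt.

0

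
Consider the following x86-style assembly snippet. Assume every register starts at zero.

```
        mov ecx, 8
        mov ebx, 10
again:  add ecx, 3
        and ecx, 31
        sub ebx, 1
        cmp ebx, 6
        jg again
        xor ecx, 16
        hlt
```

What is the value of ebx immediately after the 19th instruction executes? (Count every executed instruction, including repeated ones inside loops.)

7

after mov ecx, 8: ecx=8
after mov ebx, 10: ebx=10
after add ecx, 3: ecx=8+3=11
after and ecx, 31: ecx=11&31=11
after sub ebx, 1: ebx=10-1=9
cmp ebx, 6  (cmp 9,6)
jg again: taken
after add ecx, 3: ecx=11+3=14
after and ecx, 31: ecx=14&31=14
after sub ebx, 1: ebx=9-1=8
cmp ebx, 6  (cmp 8,6)
jg again: taken
after add ecx, 3: ecx=14+3=17
after and ecx, 31: ecx=17&31=17
after sub ebx, 1: ebx=8-1=7
cmp ebx, 6  (cmp 7,6)
jg again: taken
after add ecx, 3: ecx=17+3=20
after and ecx, 31: ecx=20&31=20
After step 19: ebx = 7.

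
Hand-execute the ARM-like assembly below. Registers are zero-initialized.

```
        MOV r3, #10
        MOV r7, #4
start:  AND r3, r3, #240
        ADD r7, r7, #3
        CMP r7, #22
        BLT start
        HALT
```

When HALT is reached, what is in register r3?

0

MOV r3, #10 → r3=10
MOV r7, #4 → r7=4
AND r3, r3, #240 → r3=10&240=0
ADD r7, r7, #3 → r7=4+3=7
CMP r7, #22  (cmp 7,22)
BLT start: taken
AND r3, r3, #240 → r3=0&240=0
ADD r7, r7, #3 → r7=7+3=10
CMP r7, #22  (cmp 10,22)
BLT start: taken
AND r3, r3, #240 → r3=0&240=0
ADD r7, r7, #3 → r7=10+3=13
CMP r7, #22  (cmp 13,22)
BLT start: taken
AND r3, r3, #240 → r3=0&240=0
ADD r7, r7, #3 → r7=13+3=16
CMP r7, #22  (cmp 16,22)
BLT start: taken
AND r3, r3, #240 → r3=0&240=0
ADD r7, r7, #3 → r7=16+3=19
CMP r7, #22  (cmp 19,22)
BLT start: taken
AND r3, r3, #240 → r3=0&240=0
ADD r7, r7, #3 → r7=19+3=22
CMP r7, #22  (cmp 22,22)
BLT start: not taken
halt.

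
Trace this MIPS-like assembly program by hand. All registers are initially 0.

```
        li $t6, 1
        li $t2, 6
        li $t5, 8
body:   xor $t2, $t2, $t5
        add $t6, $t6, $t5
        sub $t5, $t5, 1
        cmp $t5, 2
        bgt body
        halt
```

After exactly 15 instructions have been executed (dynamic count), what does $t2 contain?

15

$t6=1
$t2=6
$t5=8
$t2=6^8=14
$t6=1+8=9
$t5=8-1=7
cmp $t5, 2  (cmp 7,2)
bgt body: taken
$t2=14^7=9
$t6=9+7=16
$t5=7-1=6
cmp $t5, 2  (cmp 6,2)
bgt body: taken
$t2=9^6=15
$t6=16+6=22
After step 15: $t2 = 15.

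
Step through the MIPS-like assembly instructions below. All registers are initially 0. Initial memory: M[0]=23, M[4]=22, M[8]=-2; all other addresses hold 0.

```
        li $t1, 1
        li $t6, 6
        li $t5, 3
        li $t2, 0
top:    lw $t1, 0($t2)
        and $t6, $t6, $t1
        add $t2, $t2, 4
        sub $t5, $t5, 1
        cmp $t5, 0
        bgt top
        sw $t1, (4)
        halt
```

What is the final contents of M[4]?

after li $t1, 1: $t1=1
after li $t6, 6: $t6=6
after li $t5, 3: $t5=3
after li $t2, 0: $t2=0
after lw $t1, 0($t2): $t1=M[0]=23
after and $t6, $t6, $t1: $t6=6&23=6
after add $t2, $t2, 4: $t2=0+4=4
after sub $t5, $t5, 1: $t5=3-1=2
cmp $t5, 0  (cmp 2,0)
bgt top: taken
after lw $t1, 0($t2): $t1=M[4]=22
after and $t6, $t6, $t1: $t6=6&22=6
after add $t2, $t2, 4: $t2=4+4=8
after sub $t5, $t5, 1: $t5=2-1=1
cmp $t5, 0  (cmp 1,0)
bgt top: taken
after lw $t1, 0($t2): $t1=M[8]=-2
after and $t6, $t6, $t1: $t6=6&(-2)=6
after add $t2, $t2, 4: $t2=8+4=12
after sub $t5, $t5, 1: $t5=1-1=0
cmp $t5, 0  (cmp 0,0)
bgt top: not taken
sw $t1, (4) → M[4]=-2
halt.

-2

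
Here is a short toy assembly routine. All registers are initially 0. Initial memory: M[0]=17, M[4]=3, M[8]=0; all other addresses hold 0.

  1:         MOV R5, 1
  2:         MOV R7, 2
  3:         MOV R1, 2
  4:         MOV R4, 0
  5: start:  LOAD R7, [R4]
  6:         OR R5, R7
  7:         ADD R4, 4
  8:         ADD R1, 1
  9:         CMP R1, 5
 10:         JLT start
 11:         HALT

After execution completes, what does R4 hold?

MOV R5, 1 → R5=1
MOV R7, 2 → R7=2
MOV R1, 2 → R1=2
MOV R4, 0 → R4=0
LOAD R7, [R4] → R7=M[0]=17
OR R5, R7 → R5=1|17=17
ADD R4, 4 → R4=0+4=4
ADD R1, 1 → R1=2+1=3
CMP R1, 5  (cmp 3,5)
JLT start: taken
LOAD R7, [R4] → R7=M[4]=3
OR R5, R7 → R5=17|3=19
ADD R4, 4 → R4=4+4=8
ADD R1, 1 → R1=3+1=4
CMP R1, 5  (cmp 4,5)
JLT start: taken
LOAD R7, [R4] → R7=M[8]=0
OR R5, R7 → R5=19|0=19
ADD R4, 4 → R4=8+4=12
ADD R1, 1 → R1=4+1=5
CMP R1, 5  (cmp 5,5)
JLT start: not taken
halt.

12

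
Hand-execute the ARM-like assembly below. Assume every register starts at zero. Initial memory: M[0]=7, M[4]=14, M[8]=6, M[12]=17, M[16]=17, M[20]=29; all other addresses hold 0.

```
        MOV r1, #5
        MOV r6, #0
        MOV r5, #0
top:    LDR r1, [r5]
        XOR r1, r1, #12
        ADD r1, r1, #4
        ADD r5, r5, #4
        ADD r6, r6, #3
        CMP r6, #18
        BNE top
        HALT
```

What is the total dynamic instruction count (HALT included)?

r1=5
r6=0
r5=0
r1=M[0]=7
r1=7^12=11
r1=11+4=15
r5=0+4=4
r6=0+3=3
CMP r6, #18  (cmp 3,18)
BNE top: taken
r1=M[4]=14
r1=14^12=2
r1=2+4=6
r5=4+4=8
r6=3+3=6
CMP r6, #18  (cmp 6,18)
BNE top: taken
r1=M[8]=6
r1=6^12=10
r1=10+4=14
r5=8+4=12
r6=6+3=9
CMP r6, #18  (cmp 9,18)
BNE top: taken
r1=M[12]=17
r1=17^12=29
r1=29+4=33
r5=12+4=16
r6=9+3=12
CMP r6, #18  (cmp 12,18)
BNE top: taken
r1=M[16]=17
r1=17^12=29
r1=29+4=33
r5=16+4=20
r6=12+3=15
CMP r6, #18  (cmp 15,18)
BNE top: taken
r1=M[20]=29
r1=29^12=17
r1=17+4=21
r5=20+4=24
r6=15+3=18
CMP r6, #18  (cmp 18,18)
BNE top: not taken
halt.
Total executed instructions: 46.

46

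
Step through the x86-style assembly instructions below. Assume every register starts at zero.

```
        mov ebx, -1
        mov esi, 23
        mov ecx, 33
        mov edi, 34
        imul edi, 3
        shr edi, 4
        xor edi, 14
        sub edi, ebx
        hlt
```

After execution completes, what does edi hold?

after mov ebx, -1: ebx=-1
after mov esi, 23: esi=23
after mov ecx, 33: ecx=33
after mov edi, 34: edi=34
after imul edi, 3: edi=34*3=102
after shr edi, 4: edi=102>>4=6
after xor edi, 14: edi=6^14=8
after sub edi, ebx: edi=8-(-1)=9
halt.

9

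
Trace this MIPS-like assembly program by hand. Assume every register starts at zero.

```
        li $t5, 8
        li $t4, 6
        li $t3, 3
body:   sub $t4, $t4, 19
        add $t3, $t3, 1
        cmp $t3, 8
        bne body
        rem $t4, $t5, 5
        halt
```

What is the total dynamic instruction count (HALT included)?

25

after li $t5, 8: $t5=8
after li $t4, 6: $t4=6
after li $t3, 3: $t3=3
after sub $t4, $t4, 19: $t4=6-19=-13
after add $t3, $t3, 1: $t3=3+1=4
cmp $t3, 8  (cmp 4,8)
bne body: taken
after sub $t4, $t4, 19: $t4=(-13)-19=-32
after add $t3, $t3, 1: $t3=4+1=5
cmp $t3, 8  (cmp 5,8)
bne body: taken
after sub $t4, $t4, 19: $t4=(-32)-19=-51
after add $t3, $t3, 1: $t3=5+1=6
cmp $t3, 8  (cmp 6,8)
bne body: taken
after sub $t4, $t4, 19: $t4=(-51)-19=-70
after add $t3, $t3, 1: $t3=6+1=7
cmp $t3, 8  (cmp 7,8)
bne body: taken
after sub $t4, $t4, 19: $t4=(-70)-19=-89
after add $t3, $t3, 1: $t3=7+1=8
cmp $t3, 8  (cmp 8,8)
bne body: not taken
after rem $t4, $t5, 5: $t4=8%5=3
halt.
Total executed instructions: 25.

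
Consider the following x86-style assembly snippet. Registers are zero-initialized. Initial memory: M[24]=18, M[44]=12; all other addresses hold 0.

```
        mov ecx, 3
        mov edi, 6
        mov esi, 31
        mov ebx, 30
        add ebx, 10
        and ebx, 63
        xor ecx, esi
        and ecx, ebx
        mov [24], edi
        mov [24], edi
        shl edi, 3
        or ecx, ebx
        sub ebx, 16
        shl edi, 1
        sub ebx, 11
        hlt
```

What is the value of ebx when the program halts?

mov ecx, 3 → ecx=3
mov edi, 6 → edi=6
mov esi, 31 → esi=31
mov ebx, 30 → ebx=30
add ebx, 10 → ebx=30+10=40
and ebx, 63 → ebx=40&63=40
xor ecx, esi → ecx=3^31=28
and ecx, ebx → ecx=28&40=8
mov [24], edi → M[24]=6
mov [24], edi → M[24]=6
shl edi, 3 → edi=6<<3=48
or ecx, ebx → ecx=8|40=40
sub ebx, 16 → ebx=40-16=24
shl edi, 1 → edi=48<<1=96
sub ebx, 11 → ebx=24-11=13
halt.

13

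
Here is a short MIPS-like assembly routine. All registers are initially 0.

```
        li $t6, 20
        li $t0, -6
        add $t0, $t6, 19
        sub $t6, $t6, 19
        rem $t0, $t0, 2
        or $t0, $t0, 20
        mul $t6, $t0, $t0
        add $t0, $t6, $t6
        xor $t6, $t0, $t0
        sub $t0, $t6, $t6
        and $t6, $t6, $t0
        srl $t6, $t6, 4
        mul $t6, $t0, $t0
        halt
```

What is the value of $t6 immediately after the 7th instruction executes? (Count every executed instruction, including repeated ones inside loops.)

after li $t6, 20: $t6=20
after li $t0, -6: $t0=-6
after add $t0, $t6, 19: $t0=20+19=39
after sub $t6, $t6, 19: $t6=20-19=1
after rem $t0, $t0, 2: $t0=39%2=1
after or $t0, $t0, 20: $t0=1|20=21
after mul $t6, $t0, $t0: $t6=21*21=441
After step 7: $t6 = 441.

441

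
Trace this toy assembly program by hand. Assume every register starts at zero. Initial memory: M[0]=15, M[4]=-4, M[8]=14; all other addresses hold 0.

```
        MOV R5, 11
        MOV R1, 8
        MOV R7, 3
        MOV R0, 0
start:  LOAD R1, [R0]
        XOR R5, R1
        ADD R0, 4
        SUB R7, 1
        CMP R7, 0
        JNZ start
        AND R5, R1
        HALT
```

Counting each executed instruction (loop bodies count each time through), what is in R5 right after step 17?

MOV R5, 11 → R5=11
MOV R1, 8 → R1=8
MOV R7, 3 → R7=3
MOV R0, 0 → R0=0
LOAD R1, [R0] → R1=M[0]=15
XOR R5, R1 → R5=11^15=4
ADD R0, 4 → R0=0+4=4
SUB R7, 1 → R7=3-1=2
CMP R7, 0  (cmp 2,0)
JNZ start: taken
LOAD R1, [R0] → R1=M[4]=-4
XOR R5, R1 → R5=4^(-4)=-8
ADD R0, 4 → R0=4+4=8
SUB R7, 1 → R7=2-1=1
CMP R7, 0  (cmp 1,0)
JNZ start: taken
LOAD R1, [R0] → R1=M[8]=14
After step 17: R5 = -8.

-8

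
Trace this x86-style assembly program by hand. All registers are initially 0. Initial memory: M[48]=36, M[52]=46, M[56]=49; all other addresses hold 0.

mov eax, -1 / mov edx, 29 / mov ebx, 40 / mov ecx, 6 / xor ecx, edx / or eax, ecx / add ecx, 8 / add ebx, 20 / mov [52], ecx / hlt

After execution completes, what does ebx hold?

60

eax=-1
edx=29
ebx=40
ecx=6
ecx=6^29=27
eax=(-1)|27=-1
ecx=27+8=35
ebx=40+20=60
mov [52], ecx → M[52]=35
halt.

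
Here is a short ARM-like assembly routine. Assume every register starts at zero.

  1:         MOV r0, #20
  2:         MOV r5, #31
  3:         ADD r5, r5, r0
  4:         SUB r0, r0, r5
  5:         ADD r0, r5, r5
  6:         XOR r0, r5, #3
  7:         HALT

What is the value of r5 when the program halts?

MOV r0, #20 → r0=20
MOV r5, #31 → r5=31
ADD r5, r5, r0 → r5=31+20=51
SUB r0, r0, r5 → r0=20-51=-31
ADD r0, r5, r5 → r0=51+51=102
XOR r0, r5, #3 → r0=51^3=48
halt.

51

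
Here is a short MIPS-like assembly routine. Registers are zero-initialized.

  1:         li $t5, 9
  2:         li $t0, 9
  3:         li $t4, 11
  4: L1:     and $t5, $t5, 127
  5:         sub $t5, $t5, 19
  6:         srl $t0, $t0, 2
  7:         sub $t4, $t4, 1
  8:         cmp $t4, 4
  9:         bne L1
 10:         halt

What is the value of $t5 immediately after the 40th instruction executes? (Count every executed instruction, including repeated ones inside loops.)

23

after li $t5, 9: $t5=9
after li $t0, 9: $t0=9
after li $t4, 11: $t4=11
after and $t5, $t5, 127: $t5=9&127=9
after sub $t5, $t5, 19: $t5=9-19=-10
after srl $t0, $t0, 2: $t0=9>>2=2
after sub $t4, $t4, 1: $t4=11-1=10
cmp $t4, 4  (cmp 10,4)
bne L1: taken
after and $t5, $t5, 127: $t5=(-10)&127=118
after sub $t5, $t5, 19: $t5=118-19=99
after srl $t0, $t0, 2: $t0=2>>2=0
after sub $t4, $t4, 1: $t4=10-1=9
cmp $t4, 4  (cmp 9,4)
bne L1: taken
after and $t5, $t5, 127: $t5=99&127=99
after sub $t5, $t5, 19: $t5=99-19=80
after srl $t0, $t0, 2: $t0=0>>2=0
after sub $t4, $t4, 1: $t4=9-1=8
cmp $t4, 4  (cmp 8,4)
bne L1: taken
after and $t5, $t5, 127: $t5=80&127=80
after sub $t5, $t5, 19: $t5=80-19=61
after srl $t0, $t0, 2: $t0=0>>2=0
after sub $t4, $t4, 1: $t4=8-1=7
cmp $t4, 4  (cmp 7,4)
bne L1: taken
after and $t5, $t5, 127: $t5=61&127=61
after sub $t5, $t5, 19: $t5=61-19=42
after srl $t0, $t0, 2: $t0=0>>2=0
after sub $t4, $t4, 1: $t4=7-1=6
cmp $t4, 4  (cmp 6,4)
bne L1: taken
after and $t5, $t5, 127: $t5=42&127=42
after sub $t5, $t5, 19: $t5=42-19=23
after srl $t0, $t0, 2: $t0=0>>2=0
after sub $t4, $t4, 1: $t4=6-1=5
cmp $t4, 4  (cmp 5,4)
bne L1: taken
after and $t5, $t5, 127: $t5=23&127=23
After step 40: $t5 = 23.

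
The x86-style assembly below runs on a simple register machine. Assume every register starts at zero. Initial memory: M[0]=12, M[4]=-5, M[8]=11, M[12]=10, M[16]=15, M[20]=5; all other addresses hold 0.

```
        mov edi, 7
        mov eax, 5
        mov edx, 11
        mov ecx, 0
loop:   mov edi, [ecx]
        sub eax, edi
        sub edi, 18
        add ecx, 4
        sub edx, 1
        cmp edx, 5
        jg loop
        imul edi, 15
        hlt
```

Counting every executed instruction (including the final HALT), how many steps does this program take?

after mov edi, 7: edi=7
after mov eax, 5: eax=5
after mov edx, 11: edx=11
after mov ecx, 0: ecx=0
after mov edi, [ecx]: edi=M[0]=12
after sub eax, edi: eax=5-12=-7
after sub edi, 18: edi=12-18=-6
after add ecx, 4: ecx=0+4=4
after sub edx, 1: edx=11-1=10
cmp edx, 5  (cmp 10,5)
jg loop: taken
after mov edi, [ecx]: edi=M[4]=-5
after sub eax, edi: eax=(-7)-(-5)=-2
after sub edi, 18: edi=(-5)-18=-23
after add ecx, 4: ecx=4+4=8
after sub edx, 1: edx=10-1=9
cmp edx, 5  (cmp 9,5)
jg loop: taken
after mov edi, [ecx]: edi=M[8]=11
after sub eax, edi: eax=(-2)-11=-13
after sub edi, 18: edi=11-18=-7
after add ecx, 4: ecx=8+4=12
after sub edx, 1: edx=9-1=8
cmp edx, 5  (cmp 8,5)
jg loop: taken
after mov edi, [ecx]: edi=M[12]=10
after sub eax, edi: eax=(-13)-10=-23
after sub edi, 18: edi=10-18=-8
after add ecx, 4: ecx=12+4=16
after sub edx, 1: edx=8-1=7
cmp edx, 5  (cmp 7,5)
jg loop: taken
after mov edi, [ecx]: edi=M[16]=15
after sub eax, edi: eax=(-23)-15=-38
after sub edi, 18: edi=15-18=-3
after add ecx, 4: ecx=16+4=20
after sub edx, 1: edx=7-1=6
cmp edx, 5  (cmp 6,5)
jg loop: taken
after mov edi, [ecx]: edi=M[20]=5
after sub eax, edi: eax=(-38)-5=-43
after sub edi, 18: edi=5-18=-13
after add ecx, 4: ecx=20+4=24
after sub edx, 1: edx=6-1=5
cmp edx, 5  (cmp 5,5)
jg loop: not taken
after imul edi, 15: edi=(-13)*15=-195
halt.
Total executed instructions: 48.

48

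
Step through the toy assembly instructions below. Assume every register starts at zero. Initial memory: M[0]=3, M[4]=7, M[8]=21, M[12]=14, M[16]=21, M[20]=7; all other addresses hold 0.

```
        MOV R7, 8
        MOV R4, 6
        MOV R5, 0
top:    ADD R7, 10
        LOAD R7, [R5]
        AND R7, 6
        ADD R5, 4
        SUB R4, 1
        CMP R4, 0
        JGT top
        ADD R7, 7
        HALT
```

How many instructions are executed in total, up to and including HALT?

47

MOV R7, 8 → R7=8
MOV R4, 6 → R4=6
MOV R5, 0 → R5=0
ADD R7, 10 → R7=8+10=18
LOAD R7, [R5] → R7=M[0]=3
AND R7, 6 → R7=3&6=2
ADD R5, 4 → R5=0+4=4
SUB R4, 1 → R4=6-1=5
CMP R4, 0  (cmp 5,0)
JGT top: taken
ADD R7, 10 → R7=2+10=12
LOAD R7, [R5] → R7=M[4]=7
AND R7, 6 → R7=7&6=6
ADD R5, 4 → R5=4+4=8
SUB R4, 1 → R4=5-1=4
CMP R4, 0  (cmp 4,0)
JGT top: taken
ADD R7, 10 → R7=6+10=16
LOAD R7, [R5] → R7=M[8]=21
AND R7, 6 → R7=21&6=4
ADD R5, 4 → R5=8+4=12
SUB R4, 1 → R4=4-1=3
CMP R4, 0  (cmp 3,0)
JGT top: taken
ADD R7, 10 → R7=4+10=14
LOAD R7, [R5] → R7=M[12]=14
AND R7, 6 → R7=14&6=6
ADD R5, 4 → R5=12+4=16
SUB R4, 1 → R4=3-1=2
CMP R4, 0  (cmp 2,0)
JGT top: taken
ADD R7, 10 → R7=6+10=16
LOAD R7, [R5] → R7=M[16]=21
AND R7, 6 → R7=21&6=4
ADD R5, 4 → R5=16+4=20
SUB R4, 1 → R4=2-1=1
CMP R4, 0  (cmp 1,0)
JGT top: taken
ADD R7, 10 → R7=4+10=14
LOAD R7, [R5] → R7=M[20]=7
AND R7, 6 → R7=7&6=6
ADD R5, 4 → R5=20+4=24
SUB R4, 1 → R4=1-1=0
CMP R4, 0  (cmp 0,0)
JGT top: not taken
ADD R7, 7 → R7=6+7=13
halt.
Total executed instructions: 47.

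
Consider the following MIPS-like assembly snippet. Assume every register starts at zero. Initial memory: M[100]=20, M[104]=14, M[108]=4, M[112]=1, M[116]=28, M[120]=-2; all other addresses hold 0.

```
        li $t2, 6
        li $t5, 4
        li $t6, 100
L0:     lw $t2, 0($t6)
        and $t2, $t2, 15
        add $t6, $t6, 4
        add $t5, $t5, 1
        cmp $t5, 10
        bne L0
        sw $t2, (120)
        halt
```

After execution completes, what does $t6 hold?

li $t2, 6 → $t2=6
li $t5, 4 → $t5=4
li $t6, 100 → $t6=100
lw $t2, 0($t6) → $t2=M[100]=20
and $t2, $t2, 15 → $t2=20&15=4
add $t6, $t6, 4 → $t6=100+4=104
add $t5, $t5, 1 → $t5=4+1=5
cmp $t5, 10  (cmp 5,10)
bne L0: taken
lw $t2, 0($t6) → $t2=M[104]=14
and $t2, $t2, 15 → $t2=14&15=14
add $t6, $t6, 4 → $t6=104+4=108
add $t5, $t5, 1 → $t5=5+1=6
cmp $t5, 10  (cmp 6,10)
bne L0: taken
lw $t2, 0($t6) → $t2=M[108]=4
and $t2, $t2, 15 → $t2=4&15=4
add $t6, $t6, 4 → $t6=108+4=112
add $t5, $t5, 1 → $t5=6+1=7
cmp $t5, 10  (cmp 7,10)
bne L0: taken
lw $t2, 0($t6) → $t2=M[112]=1
and $t2, $t2, 15 → $t2=1&15=1
add $t6, $t6, 4 → $t6=112+4=116
add $t5, $t5, 1 → $t5=7+1=8
cmp $t5, 10  (cmp 8,10)
bne L0: taken
lw $t2, 0($t6) → $t2=M[116]=28
and $t2, $t2, 15 → $t2=28&15=12
add $t6, $t6, 4 → $t6=116+4=120
add $t5, $t5, 1 → $t5=8+1=9
cmp $t5, 10  (cmp 9,10)
bne L0: taken
lw $t2, 0($t6) → $t2=M[120]=-2
and $t2, $t2, 15 → $t2=(-2)&15=14
add $t6, $t6, 4 → $t6=120+4=124
add $t5, $t5, 1 → $t5=9+1=10
cmp $t5, 10  (cmp 10,10)
bne L0: not taken
sw $t2, (120) → M[120]=14
halt.

124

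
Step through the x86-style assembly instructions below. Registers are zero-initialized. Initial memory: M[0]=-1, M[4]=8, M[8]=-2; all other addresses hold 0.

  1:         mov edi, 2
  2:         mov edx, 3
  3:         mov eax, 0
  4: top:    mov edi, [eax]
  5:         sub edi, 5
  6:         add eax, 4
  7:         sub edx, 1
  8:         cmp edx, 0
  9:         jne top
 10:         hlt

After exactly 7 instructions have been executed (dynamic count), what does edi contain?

edi=2
edx=3
eax=0
edi=M[0]=-1
edi=(-1)-5=-6
eax=0+4=4
edx=3-1=2
After step 7: edi = -6.

-6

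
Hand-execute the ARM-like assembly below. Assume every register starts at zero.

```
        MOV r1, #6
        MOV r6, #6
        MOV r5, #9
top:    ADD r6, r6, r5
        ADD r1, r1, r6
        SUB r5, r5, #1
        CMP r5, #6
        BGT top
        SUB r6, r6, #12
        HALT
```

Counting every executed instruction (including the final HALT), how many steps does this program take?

MOV r1, #6 → r1=6
MOV r6, #6 → r6=6
MOV r5, #9 → r5=9
ADD r6, r6, r5 → r6=6+9=15
ADD r1, r1, r6 → r1=6+15=21
SUB r5, r5, #1 → r5=9-1=8
CMP r5, #6  (cmp 8,6)
BGT top: taken
ADD r6, r6, r5 → r6=15+8=23
ADD r1, r1, r6 → r1=21+23=44
SUB r5, r5, #1 → r5=8-1=7
CMP r5, #6  (cmp 7,6)
BGT top: taken
ADD r6, r6, r5 → r6=23+7=30
ADD r1, r1, r6 → r1=44+30=74
SUB r5, r5, #1 → r5=7-1=6
CMP r5, #6  (cmp 6,6)
BGT top: not taken
SUB r6, r6, #12 → r6=30-12=18
halt.
Total executed instructions: 20.

20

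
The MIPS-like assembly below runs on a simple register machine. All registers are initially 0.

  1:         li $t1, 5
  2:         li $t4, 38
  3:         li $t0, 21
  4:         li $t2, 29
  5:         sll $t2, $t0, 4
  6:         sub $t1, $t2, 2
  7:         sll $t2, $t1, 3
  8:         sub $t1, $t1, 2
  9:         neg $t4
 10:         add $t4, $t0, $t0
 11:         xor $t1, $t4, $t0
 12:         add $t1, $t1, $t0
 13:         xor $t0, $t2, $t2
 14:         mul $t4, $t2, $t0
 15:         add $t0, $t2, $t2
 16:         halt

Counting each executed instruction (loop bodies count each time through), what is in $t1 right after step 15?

$t1=5
$t4=38
$t0=21
$t2=29
$t2=21<<4=336
$t1=336-2=334
$t2=334<<3=2672
$t1=334-2=332
$t4=-(38)=-38
$t4=21+21=42
$t1=42^21=63
$t1=63+21=84
$t0=2672^2672=0
$t4=2672*0=0
$t0=2672+2672=5344
After step 15: $t1 = 84.

84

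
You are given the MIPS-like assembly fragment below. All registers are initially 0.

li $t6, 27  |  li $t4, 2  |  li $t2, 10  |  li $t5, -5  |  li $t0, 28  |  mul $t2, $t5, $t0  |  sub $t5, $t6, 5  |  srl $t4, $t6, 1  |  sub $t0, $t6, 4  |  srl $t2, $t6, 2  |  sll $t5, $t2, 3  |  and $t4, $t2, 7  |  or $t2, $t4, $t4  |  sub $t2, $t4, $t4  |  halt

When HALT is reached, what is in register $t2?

0

after li $t6, 27: $t6=27
after li $t4, 2: $t4=2
after li $t2, 10: $t2=10
after li $t5, -5: $t5=-5
after li $t0, 28: $t0=28
after mul $t2, $t5, $t0: $t2=(-5)*28=-140
after sub $t5, $t6, 5: $t5=27-5=22
after srl $t4, $t6, 1: $t4=27>>1=13
after sub $t0, $t6, 4: $t0=27-4=23
after srl $t2, $t6, 2: $t2=27>>2=6
after sll $t5, $t2, 3: $t5=6<<3=48
after and $t4, $t2, 7: $t4=6&7=6
after or $t2, $t4, $t4: $t2=6|6=6
after sub $t2, $t4, $t4: $t2=6-6=0
halt.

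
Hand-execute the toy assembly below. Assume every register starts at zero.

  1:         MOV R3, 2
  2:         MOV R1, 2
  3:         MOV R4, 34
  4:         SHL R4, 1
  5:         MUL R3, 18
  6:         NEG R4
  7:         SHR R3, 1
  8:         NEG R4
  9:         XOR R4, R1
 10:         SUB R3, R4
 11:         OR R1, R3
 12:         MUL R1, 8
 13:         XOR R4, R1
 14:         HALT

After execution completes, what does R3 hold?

MOV R3, 2 → R3=2
MOV R1, 2 → R1=2
MOV R4, 34 → R4=34
SHL R4, 1 → R4=34<<1=68
MUL R3, 18 → R3=2*18=36
NEG R4 → R4=-(68)=-68
SHR R3, 1 → R3=36>>1=18
NEG R4 → R4=-(-68)=68
XOR R4, R1 → R4=68^2=70
SUB R3, R4 → R3=18-70=-52
OR R1, R3 → R1=2|(-52)=-50
MUL R1, 8 → R1=(-50)*8=-400
XOR R4, R1 → R4=70^(-400)=-458
halt.

-52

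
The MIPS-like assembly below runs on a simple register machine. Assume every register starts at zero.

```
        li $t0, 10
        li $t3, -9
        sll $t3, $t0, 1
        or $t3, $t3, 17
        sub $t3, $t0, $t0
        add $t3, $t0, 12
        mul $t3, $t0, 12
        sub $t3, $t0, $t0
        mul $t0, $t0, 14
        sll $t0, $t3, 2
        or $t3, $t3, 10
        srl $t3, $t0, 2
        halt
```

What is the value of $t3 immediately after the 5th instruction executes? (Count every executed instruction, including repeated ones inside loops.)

0

$t0=10
$t3=-9
$t3=10<<1=20
$t3=20|17=21
$t3=10-10=0
After step 5: $t3 = 0.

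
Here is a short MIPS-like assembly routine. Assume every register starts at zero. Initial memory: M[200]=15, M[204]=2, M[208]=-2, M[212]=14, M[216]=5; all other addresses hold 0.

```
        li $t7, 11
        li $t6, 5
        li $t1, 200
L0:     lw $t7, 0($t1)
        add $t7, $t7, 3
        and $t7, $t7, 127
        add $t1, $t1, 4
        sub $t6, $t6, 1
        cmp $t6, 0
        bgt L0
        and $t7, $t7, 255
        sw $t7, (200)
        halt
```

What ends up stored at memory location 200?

8

after li $t7, 11: $t7=11
after li $t6, 5: $t6=5
after li $t1, 200: $t1=200
after lw $t7, 0($t1): $t7=M[200]=15
after add $t7, $t7, 3: $t7=15+3=18
after and $t7, $t7, 127: $t7=18&127=18
after add $t1, $t1, 4: $t1=200+4=204
after sub $t6, $t6, 1: $t6=5-1=4
cmp $t6, 0  (cmp 4,0)
bgt L0: taken
after lw $t7, 0($t1): $t7=M[204]=2
after add $t7, $t7, 3: $t7=2+3=5
after and $t7, $t7, 127: $t7=5&127=5
after add $t1, $t1, 4: $t1=204+4=208
after sub $t6, $t6, 1: $t6=4-1=3
cmp $t6, 0  (cmp 3,0)
bgt L0: taken
after lw $t7, 0($t1): $t7=M[208]=-2
after add $t7, $t7, 3: $t7=(-2)+3=1
after and $t7, $t7, 127: $t7=1&127=1
after add $t1, $t1, 4: $t1=208+4=212
after sub $t6, $t6, 1: $t6=3-1=2
cmp $t6, 0  (cmp 2,0)
bgt L0: taken
after lw $t7, 0($t1): $t7=M[212]=14
after add $t7, $t7, 3: $t7=14+3=17
after and $t7, $t7, 127: $t7=17&127=17
after add $t1, $t1, 4: $t1=212+4=216
after sub $t6, $t6, 1: $t6=2-1=1
cmp $t6, 0  (cmp 1,0)
bgt L0: taken
after lw $t7, 0($t1): $t7=M[216]=5
after add $t7, $t7, 3: $t7=5+3=8
after and $t7, $t7, 127: $t7=8&127=8
after add $t1, $t1, 4: $t1=216+4=220
after sub $t6, $t6, 1: $t6=1-1=0
cmp $t6, 0  (cmp 0,0)
bgt L0: not taken
after and $t7, $t7, 255: $t7=8&255=8
sw $t7, (200) → M[200]=8
halt.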